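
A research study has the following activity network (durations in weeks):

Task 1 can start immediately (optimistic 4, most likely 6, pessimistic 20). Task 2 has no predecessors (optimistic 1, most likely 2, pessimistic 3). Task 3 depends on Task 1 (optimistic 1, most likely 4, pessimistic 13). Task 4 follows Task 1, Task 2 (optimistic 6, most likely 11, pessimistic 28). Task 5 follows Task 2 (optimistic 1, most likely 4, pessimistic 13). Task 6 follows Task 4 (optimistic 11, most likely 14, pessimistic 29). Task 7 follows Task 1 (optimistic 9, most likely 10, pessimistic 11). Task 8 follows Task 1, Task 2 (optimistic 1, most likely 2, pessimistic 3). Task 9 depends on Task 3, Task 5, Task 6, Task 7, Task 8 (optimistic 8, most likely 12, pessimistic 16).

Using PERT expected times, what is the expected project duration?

49 weeks

te_Task 1 = (4 + 4·6 + 20)/6 = 48/6 = 8
te_Task 2 = (1 + 4·2 + 3)/6 = 12/6 = 2
te_Task 3 = (1 + 4·4 + 13)/6 = 30/6 = 5
te_Task 4 = (6 + 4·11 + 28)/6 = 78/6 = 13
te_Task 5 = (1 + 4·4 + 13)/6 = 30/6 = 5
te_Task 6 = (11 + 4·14 + 29)/6 = 96/6 = 16
te_Task 7 = (9 + 4·10 + 11)/6 = 60/6 = 10
te_Task 8 = (1 + 4·2 + 3)/6 = 12/6 = 2
te_Task 9 = (8 + 4·12 + 16)/6 = 72/6 = 12

Forward pass:
ES_Task 1 = 0; EF_Task 1 = 8
ES_Task 2 = 0; EF_Task 2 = 2
ES_Task 3 = 8; EF_Task 3 = 8+5 = 13
ES_Task 4 = max(EF_Task 1=8, EF_Task 2=2) = 8; EF_Task 4 = 8+13 = 21
ES_Task 5 = 2; EF_Task 5 = 2+5 = 7
ES_Task 6 = 21; EF_Task 6 = 21+16 = 37
ES_Task 7 = 8; EF_Task 7 = 8+10 = 18
ES_Task 8 = max(EF_Task 1=8, EF_Task 2=2) = 8; EF_Task 8 = 8+2 = 10
ES_Task 9 = max(EF_Task 3=13, EF_Task 5=7, EF_Task 6=37, EF_Task 7=18, EF_Task 8=10) = 37; EF_Task 9 = 37+12 = 49
Expected project duration μ = 49 weeks. Critical path: Task 1 → Task 4 → Task 6 → Task 9.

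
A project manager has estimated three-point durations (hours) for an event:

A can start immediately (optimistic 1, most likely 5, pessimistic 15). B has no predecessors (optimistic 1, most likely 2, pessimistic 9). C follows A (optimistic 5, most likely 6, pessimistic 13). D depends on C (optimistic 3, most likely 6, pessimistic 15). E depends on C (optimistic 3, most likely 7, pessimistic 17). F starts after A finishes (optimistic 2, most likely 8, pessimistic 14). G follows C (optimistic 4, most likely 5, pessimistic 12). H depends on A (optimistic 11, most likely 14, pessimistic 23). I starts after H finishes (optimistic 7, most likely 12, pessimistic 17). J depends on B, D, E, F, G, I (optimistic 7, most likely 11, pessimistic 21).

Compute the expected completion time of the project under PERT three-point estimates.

45 hours

te_A = (1 + 4·5 + 15)/6 = 36/6 = 6
te_B = (1 + 4·2 + 9)/6 = 18/6 = 3
te_C = (5 + 4·6 + 13)/6 = 42/6 = 7
te_D = (3 + 4·6 + 15)/6 = 42/6 = 7
te_E = (3 + 4·7 + 17)/6 = 48/6 = 8
te_F = (2 + 4·8 + 14)/6 = 48/6 = 8
te_G = (4 + 4·5 + 12)/6 = 36/6 = 6
te_H = (11 + 4·14 + 23)/6 = 90/6 = 15
te_I = (7 + 4·12 + 17)/6 = 72/6 = 12
te_J = (7 + 4·11 + 21)/6 = 72/6 = 12

Forward pass:
ES_A = 0; EF_A = 6
ES_B = 0; EF_B = 3
ES_C = 6; EF_C = 6+7 = 13
ES_D = 13; EF_D = 13+7 = 20
ES_E = 13; EF_E = 13+8 = 21
ES_F = 6; EF_F = 6+8 = 14
ES_G = 13; EF_G = 13+6 = 19
ES_H = 6; EF_H = 6+15 = 21
ES_I = 21; EF_I = 21+12 = 33
ES_J = max(EF_B=3, EF_D=20, EF_E=21, EF_F=14, EF_G=19, EF_I=33) = 33; EF_J = 33+12 = 45
Expected project duration μ = 45 hours. Critical path: A → H → I → J.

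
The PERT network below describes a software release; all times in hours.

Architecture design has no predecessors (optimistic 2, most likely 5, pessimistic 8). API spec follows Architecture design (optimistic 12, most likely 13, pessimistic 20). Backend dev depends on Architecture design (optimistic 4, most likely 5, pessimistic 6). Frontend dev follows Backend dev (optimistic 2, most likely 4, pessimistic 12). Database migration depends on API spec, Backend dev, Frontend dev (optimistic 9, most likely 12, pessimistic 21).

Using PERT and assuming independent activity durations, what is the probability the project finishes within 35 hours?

0.875

te_Architecture design = (2 + 4·5 + 8)/6 = 30/6 = 5; σ²_Architecture design = ((8−2)/6)² = 1.000
te_API spec = (12 + 4·13 + 20)/6 = 84/6 = 14; σ²_API spec = ((20−12)/6)² = 1.778
te_Backend dev = (4 + 4·5 + 6)/6 = 30/6 = 5; σ²_Backend dev = ((6−4)/6)² = 0.111
te_Frontend dev = (2 + 4·4 + 12)/6 = 30/6 = 5; σ²_Frontend dev = ((12−2)/6)² = 2.778
te_Database migration = (9 + 4·12 + 21)/6 = 78/6 = 13; σ²_Database migration = ((21−9)/6)² = 4.000

Forward pass:
ES_Architecture design = 0; EF_Architecture design = 5
ES_API spec = 5; EF_API spec = 5+14 = 19
ES_Backend dev = 5; EF_Backend dev = 5+5 = 10
ES_Frontend dev = 10; EF_Frontend dev = 10+5 = 15
ES_Database migration = max(EF_API spec=19, EF_Backend dev=10, EF_Frontend dev=15) = 19; EF_Database migration = 19+13 = 32
Expected project duration μ = 32 hours. Critical path: Architecture design → API spec → Database migration.

Variance along critical path = 1.000 + 1.778 + 4.000 = 6.778; σ = √6.778 = 2.603 hours.
Z = (35 − 32) / 2.603 = 1.152
P(T ≤ 35) = Φ(1.152) ≈ 0.875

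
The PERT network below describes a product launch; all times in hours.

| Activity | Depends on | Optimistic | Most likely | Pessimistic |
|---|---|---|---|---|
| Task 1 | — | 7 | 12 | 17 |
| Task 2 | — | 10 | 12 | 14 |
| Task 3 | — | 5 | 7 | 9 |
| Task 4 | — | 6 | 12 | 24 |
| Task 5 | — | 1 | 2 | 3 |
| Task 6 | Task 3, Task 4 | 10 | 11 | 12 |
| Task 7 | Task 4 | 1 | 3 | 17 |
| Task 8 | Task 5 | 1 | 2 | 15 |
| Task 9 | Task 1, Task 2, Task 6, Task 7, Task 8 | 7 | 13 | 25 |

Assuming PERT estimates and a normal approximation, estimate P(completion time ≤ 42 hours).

te_Task 1 = (7 + 4·12 + 17)/6 = 72/6 = 12; σ²_Task 1 = ((17−7)/6)² = 2.778
te_Task 2 = (10 + 4·12 + 14)/6 = 72/6 = 12; σ²_Task 2 = ((14−10)/6)² = 0.444
te_Task 3 = (5 + 4·7 + 9)/6 = 42/6 = 7; σ²_Task 3 = ((9−5)/6)² = 0.444
te_Task 4 = (6 + 4·12 + 24)/6 = 78/6 = 13; σ²_Task 4 = ((24−6)/6)² = 9.000
te_Task 5 = (1 + 4·2 + 3)/6 = 12/6 = 2; σ²_Task 5 = ((3−1)/6)² = 0.111
te_Task 6 = (10 + 4·11 + 12)/6 = 66/6 = 11; σ²_Task 6 = ((12−10)/6)² = 0.111
te_Task 7 = (1 + 4·3 + 17)/6 = 30/6 = 5; σ²_Task 7 = ((17−1)/6)² = 7.111
te_Task 8 = (1 + 4·2 + 15)/6 = 24/6 = 4; σ²_Task 8 = ((15−1)/6)² = 5.444
te_Task 9 = (7 + 4·13 + 25)/6 = 84/6 = 14; σ²_Task 9 = ((25−7)/6)² = 9.000

Forward pass:
ES_Task 1 = 0; EF_Task 1 = 12
ES_Task 2 = 0; EF_Task 2 = 12
ES_Task 3 = 0; EF_Task 3 = 7
ES_Task 4 = 0; EF_Task 4 = 13
ES_Task 5 = 0; EF_Task 5 = 2
ES_Task 6 = max(EF_Task 3=7, EF_Task 4=13) = 13; EF_Task 6 = 13+11 = 24
ES_Task 7 = 13; EF_Task 7 = 13+5 = 18
ES_Task 8 = 2; EF_Task 8 = 2+4 = 6
ES_Task 9 = max(EF_Task 1=12, EF_Task 2=12, EF_Task 6=24, EF_Task 7=18, EF_Task 8=6) = 24; EF_Task 9 = 24+14 = 38
Expected project duration μ = 38 hours. Critical path: Task 4 → Task 6 → Task 9.

Variance along critical path = 9.000 + 0.111 + 9.000 = 18.111; σ = √18.111 = 4.256 hours.
Z = (42 − 38) / 4.256 = 0.940
P(T ≤ 42) = Φ(0.940) ≈ 0.826

0.826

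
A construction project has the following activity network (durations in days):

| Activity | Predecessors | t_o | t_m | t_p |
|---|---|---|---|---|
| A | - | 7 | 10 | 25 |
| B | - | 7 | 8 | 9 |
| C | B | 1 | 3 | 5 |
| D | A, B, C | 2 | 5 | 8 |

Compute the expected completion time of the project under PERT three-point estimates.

17 days

te_A = (7 + 4·10 + 25)/6 = 72/6 = 12
te_B = (7 + 4·8 + 9)/6 = 48/6 = 8
te_C = (1 + 4·3 + 5)/6 = 18/6 = 3
te_D = (2 + 4·5 + 8)/6 = 30/6 = 5

Forward pass:
ES_A = 0; EF_A = 12
ES_B = 0; EF_B = 8
ES_C = 8; EF_C = 8+3 = 11
ES_D = max(EF_A=12, EF_B=8, EF_C=11) = 12; EF_D = 12+5 = 17
Expected project duration μ = 17 days. Critical path: A → D.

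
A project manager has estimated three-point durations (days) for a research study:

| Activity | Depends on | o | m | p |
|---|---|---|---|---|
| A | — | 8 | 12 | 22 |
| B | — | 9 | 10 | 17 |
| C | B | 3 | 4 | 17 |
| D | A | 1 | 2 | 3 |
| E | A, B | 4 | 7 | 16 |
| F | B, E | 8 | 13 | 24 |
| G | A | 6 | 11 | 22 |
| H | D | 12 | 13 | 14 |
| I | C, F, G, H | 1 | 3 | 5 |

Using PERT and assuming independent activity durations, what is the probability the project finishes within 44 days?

te_A = (8 + 4·12 + 22)/6 = 78/6 = 13; σ²_A = ((22−8)/6)² = 5.444
te_B = (9 + 4·10 + 17)/6 = 66/6 = 11; σ²_B = ((17−9)/6)² = 1.778
te_C = (3 + 4·4 + 17)/6 = 36/6 = 6; σ²_C = ((17−3)/6)² = 5.444
te_D = (1 + 4·2 + 3)/6 = 12/6 = 2; σ²_D = ((3−1)/6)² = 0.111
te_E = (4 + 4·7 + 16)/6 = 48/6 = 8; σ²_E = ((16−4)/6)² = 4.000
te_F = (8 + 4·13 + 24)/6 = 84/6 = 14; σ²_F = ((24−8)/6)² = 7.111
te_G = (6 + 4·11 + 22)/6 = 72/6 = 12; σ²_G = ((22−6)/6)² = 7.111
te_H = (12 + 4·13 + 14)/6 = 78/6 = 13; σ²_H = ((14−12)/6)² = 0.111
te_I = (1 + 4·3 + 5)/6 = 18/6 = 3; σ²_I = ((5−1)/6)² = 0.444

Forward pass:
ES_A = 0; EF_A = 13
ES_B = 0; EF_B = 11
ES_C = 11; EF_C = 11+6 = 17
ES_D = 13; EF_D = 13+2 = 15
ES_E = max(EF_A=13, EF_B=11) = 13; EF_E = 13+8 = 21
ES_F = max(EF_B=11, EF_E=21) = 21; EF_F = 21+14 = 35
ES_G = 13; EF_G = 13+12 = 25
ES_H = 15; EF_H = 15+13 = 28
ES_I = max(EF_C=17, EF_F=35, EF_G=25, EF_H=28) = 35; EF_I = 35+3 = 38
Expected project duration μ = 38 days. Critical path: A → E → F → I.

Variance along critical path = 5.444 + 4.000 + 7.111 + 0.444 = 17.000; σ = √17.000 = 4.123 days.
Z = (44 − 38) / 4.123 = 1.455
P(T ≤ 44) = Φ(1.455) ≈ 0.927

0.927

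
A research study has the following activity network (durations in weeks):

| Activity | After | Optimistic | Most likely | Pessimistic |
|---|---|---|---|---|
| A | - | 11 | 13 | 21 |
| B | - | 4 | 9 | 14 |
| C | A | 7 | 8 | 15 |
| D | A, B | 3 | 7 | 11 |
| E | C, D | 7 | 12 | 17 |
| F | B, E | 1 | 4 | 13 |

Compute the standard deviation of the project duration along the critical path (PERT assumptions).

te_A = (11 + 4·13 + 21)/6 = 84/6 = 14; σ²_A = ((21−11)/6)² = 2.778
te_B = (4 + 4·9 + 14)/6 = 54/6 = 9; σ²_B = ((14−4)/6)² = 2.778
te_C = (7 + 4·8 + 15)/6 = 54/6 = 9; σ²_C = ((15−7)/6)² = 1.778
te_D = (3 + 4·7 + 11)/6 = 42/6 = 7; σ²_D = ((11−3)/6)² = 1.778
te_E = (7 + 4·12 + 17)/6 = 72/6 = 12; σ²_E = ((17−7)/6)² = 2.778
te_F = (1 + 4·4 + 13)/6 = 30/6 = 5; σ²_F = ((13−1)/6)² = 4.000

Forward pass:
ES_A = 0; EF_A = 14
ES_B = 0; EF_B = 9
ES_C = 14; EF_C = 14+9 = 23
ES_D = max(EF_A=14, EF_B=9) = 14; EF_D = 14+7 = 21
ES_E = max(EF_C=23, EF_D=21) = 23; EF_E = 23+12 = 35
ES_F = max(EF_B=9, EF_E=35) = 35; EF_F = 35+5 = 40
Expected project duration μ = 40 weeks. Critical path: A → C → E → F.

Variance along critical path = 2.778 + 1.778 + 2.778 + 4.000 = 11.333
σ = √11.333 = 3.367 weeks

3.37 weeks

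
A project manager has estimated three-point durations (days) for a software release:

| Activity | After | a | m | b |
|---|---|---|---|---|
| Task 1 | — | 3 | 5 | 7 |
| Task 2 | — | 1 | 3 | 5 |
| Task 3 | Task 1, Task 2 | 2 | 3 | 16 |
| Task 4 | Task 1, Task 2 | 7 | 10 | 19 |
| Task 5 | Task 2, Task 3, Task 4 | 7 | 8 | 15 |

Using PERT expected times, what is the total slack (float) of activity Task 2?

te_Task 1 = (3 + 4·5 + 7)/6 = 30/6 = 5
te_Task 2 = (1 + 4·3 + 5)/6 = 18/6 = 3
te_Task 3 = (2 + 4·3 + 16)/6 = 30/6 = 5
te_Task 4 = (7 + 4·10 + 19)/6 = 66/6 = 11
te_Task 5 = (7 + 4·8 + 15)/6 = 54/6 = 9

Forward pass:
ES_Task 1 = 0; EF_Task 1 = 5
ES_Task 2 = 0; EF_Task 2 = 3
ES_Task 3 = max(EF_Task 1=5, EF_Task 2=3) = 5; EF_Task 3 = 5+5 = 10
ES_Task 4 = max(EF_Task 1=5, EF_Task 2=3) = 5; EF_Task 4 = 5+11 = 16
ES_Task 5 = max(EF_Task 2=3, EF_Task 3=10, EF_Task 4=16) = 16; EF_Task 5 = 16+9 = 25
Expected project duration μ = 25 days. Critical path: Task 1 → Task 4 → Task 5.

Backward pass:
LF_Task 5 = 25; LS_Task 5 = 25−9 = 16
LF_Task 4 = LS_Task 5 = 16; LS_Task 4 = 16−11 = 5
LF_Task 3 = LS_Task 5 = 16; LS_Task 3 = 16−5 = 11
LF_Task 2 = min(LS_Task 3=11, LS_Task 4=5, LS_Task 5=16) = 5; LS_Task 2 = 5−3 = 2
LF_Task 1 = min(LS_Task 3=11, LS_Task 4=5) = 5; LS_Task 1 = 5−5 = 0
Slack_Task 2 = LS_Task 2 − ES_Task 2 = 2 − 0 = 2

2 days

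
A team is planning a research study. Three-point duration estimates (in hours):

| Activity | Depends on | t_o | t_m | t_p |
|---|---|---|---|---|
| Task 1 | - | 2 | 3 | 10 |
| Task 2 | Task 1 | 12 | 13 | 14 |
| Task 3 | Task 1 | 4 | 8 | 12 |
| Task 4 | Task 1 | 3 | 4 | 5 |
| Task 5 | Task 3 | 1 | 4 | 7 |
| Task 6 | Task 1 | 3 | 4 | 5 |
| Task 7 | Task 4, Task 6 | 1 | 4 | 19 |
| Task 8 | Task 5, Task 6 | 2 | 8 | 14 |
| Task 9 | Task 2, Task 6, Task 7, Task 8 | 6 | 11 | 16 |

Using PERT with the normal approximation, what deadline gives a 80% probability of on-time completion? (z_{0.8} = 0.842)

37.8 hours

te_Task 1 = (2 + 4·3 + 10)/6 = 24/6 = 4; σ²_Task 1 = ((10−2)/6)² = 1.778
te_Task 2 = (12 + 4·13 + 14)/6 = 78/6 = 13; σ²_Task 2 = ((14−12)/6)² = 0.111
te_Task 3 = (4 + 4·8 + 12)/6 = 48/6 = 8; σ²_Task 3 = ((12−4)/6)² = 1.778
te_Task 4 = (3 + 4·4 + 5)/6 = 24/6 = 4; σ²_Task 4 = ((5−3)/6)² = 0.111
te_Task 5 = (1 + 4·4 + 7)/6 = 24/6 = 4; σ²_Task 5 = ((7−1)/6)² = 1.000
te_Task 6 = (3 + 4·4 + 5)/6 = 24/6 = 4; σ²_Task 6 = ((5−3)/6)² = 0.111
te_Task 7 = (1 + 4·4 + 19)/6 = 36/6 = 6; σ²_Task 7 = ((19−1)/6)² = 9.000
te_Task 8 = (2 + 4·8 + 14)/6 = 48/6 = 8; σ²_Task 8 = ((14−2)/6)² = 4.000
te_Task 9 = (6 + 4·11 + 16)/6 = 66/6 = 11; σ²_Task 9 = ((16−6)/6)² = 2.778

Forward pass:
ES_Task 1 = 0; EF_Task 1 = 4
ES_Task 2 = 4; EF_Task 2 = 4+13 = 17
ES_Task 3 = 4; EF_Task 3 = 4+8 = 12
ES_Task 4 = 4; EF_Task 4 = 4+4 = 8
ES_Task 5 = 12; EF_Task 5 = 12+4 = 16
ES_Task 6 = 4; EF_Task 6 = 4+4 = 8
ES_Task 7 = max(EF_Task 4=8, EF_Task 6=8) = 8; EF_Task 7 = 8+6 = 14
ES_Task 8 = max(EF_Task 5=16, EF_Task 6=8) = 16; EF_Task 8 = 16+8 = 24
ES_Task 9 = max(EF_Task 2=17, EF_Task 6=8, EF_Task 7=14, EF_Task 8=24) = 24; EF_Task 9 = 24+11 = 35
Expected project duration μ = 35 hours. Critical path: Task 1 → Task 3 → Task 5 → Task 8 → Task 9.

Variance along critical path = 1.778 + 1.778 + 1.000 + 4.000 + 2.778 = 11.333; σ = 3.367 hours.
D = μ + z·σ = 35 + 0.842·3.367 = 37.8 hours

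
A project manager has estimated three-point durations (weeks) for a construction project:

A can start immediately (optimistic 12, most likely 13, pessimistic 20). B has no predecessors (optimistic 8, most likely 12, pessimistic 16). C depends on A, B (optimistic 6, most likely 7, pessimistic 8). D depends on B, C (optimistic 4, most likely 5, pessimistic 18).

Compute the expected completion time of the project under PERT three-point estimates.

28 weeks

te_A = (12 + 4·13 + 20)/6 = 84/6 = 14
te_B = (8 + 4·12 + 16)/6 = 72/6 = 12
te_C = (6 + 4·7 + 8)/6 = 42/6 = 7
te_D = (4 + 4·5 + 18)/6 = 42/6 = 7

Forward pass:
ES_A = 0; EF_A = 14
ES_B = 0; EF_B = 12
ES_C = max(EF_A=14, EF_B=12) = 14; EF_C = 14+7 = 21
ES_D = max(EF_B=12, EF_C=21) = 21; EF_D = 21+7 = 28
Expected project duration μ = 28 weeks. Critical path: A → C → D.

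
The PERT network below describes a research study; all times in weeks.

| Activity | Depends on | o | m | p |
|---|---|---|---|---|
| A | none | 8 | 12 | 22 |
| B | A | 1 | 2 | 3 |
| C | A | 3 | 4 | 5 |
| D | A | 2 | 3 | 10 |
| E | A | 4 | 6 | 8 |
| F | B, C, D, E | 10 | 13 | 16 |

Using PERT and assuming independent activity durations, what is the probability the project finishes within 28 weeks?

te_A = (8 + 4·12 + 22)/6 = 78/6 = 13; σ²_A = ((22−8)/6)² = 5.444
te_B = (1 + 4·2 + 3)/6 = 12/6 = 2; σ²_B = ((3−1)/6)² = 0.111
te_C = (3 + 4·4 + 5)/6 = 24/6 = 4; σ²_C = ((5−3)/6)² = 0.111
te_D = (2 + 4·3 + 10)/6 = 24/6 = 4; σ²_D = ((10−2)/6)² = 1.778
te_E = (4 + 4·6 + 8)/6 = 36/6 = 6; σ²_E = ((8−4)/6)² = 0.444
te_F = (10 + 4·13 + 16)/6 = 78/6 = 13; σ²_F = ((16−10)/6)² = 1.000

Forward pass:
ES_A = 0; EF_A = 13
ES_B = 13; EF_B = 13+2 = 15
ES_C = 13; EF_C = 13+4 = 17
ES_D = 13; EF_D = 13+4 = 17
ES_E = 13; EF_E = 13+6 = 19
ES_F = max(EF_B=15, EF_C=17, EF_D=17, EF_E=19) = 19; EF_F = 19+13 = 32
Expected project duration μ = 32 weeks. Critical path: A → E → F.

Variance along critical path = 5.444 + 0.444 + 1.000 = 6.889; σ = √6.889 = 2.625 weeks.
Z = (28 − 32) / 2.625 = -1.524
P(T ≤ 28) = Φ(-1.524) ≈ 0.064

0.064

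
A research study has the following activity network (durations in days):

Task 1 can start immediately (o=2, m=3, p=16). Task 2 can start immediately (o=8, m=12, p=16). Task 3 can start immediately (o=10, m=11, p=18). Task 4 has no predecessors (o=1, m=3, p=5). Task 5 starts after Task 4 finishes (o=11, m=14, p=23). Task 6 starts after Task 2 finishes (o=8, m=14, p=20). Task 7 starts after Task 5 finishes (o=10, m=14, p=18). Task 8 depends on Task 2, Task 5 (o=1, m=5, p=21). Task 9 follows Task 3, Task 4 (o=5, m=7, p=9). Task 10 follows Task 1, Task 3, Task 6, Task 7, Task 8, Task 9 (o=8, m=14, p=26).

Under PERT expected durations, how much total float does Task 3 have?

13 days

te_Task 1 = (2 + 4·3 + 16)/6 = 30/6 = 5
te_Task 2 = (8 + 4·12 + 16)/6 = 72/6 = 12
te_Task 3 = (10 + 4·11 + 18)/6 = 72/6 = 12
te_Task 4 = (1 + 4·3 + 5)/6 = 18/6 = 3
te_Task 5 = (11 + 4·14 + 23)/6 = 90/6 = 15
te_Task 6 = (8 + 4·14 + 20)/6 = 84/6 = 14
te_Task 7 = (10 + 4·14 + 18)/6 = 84/6 = 14
te_Task 8 = (1 + 4·5 + 21)/6 = 42/6 = 7
te_Task 9 = (5 + 4·7 + 9)/6 = 42/6 = 7
te_Task 10 = (8 + 4·14 + 26)/6 = 90/6 = 15

Forward pass:
ES_Task 1 = 0; EF_Task 1 = 5
ES_Task 2 = 0; EF_Task 2 = 12
ES_Task 3 = 0; EF_Task 3 = 12
ES_Task 4 = 0; EF_Task 4 = 3
ES_Task 5 = 3; EF_Task 5 = 3+15 = 18
ES_Task 6 = 12; EF_Task 6 = 12+14 = 26
ES_Task 7 = 18; EF_Task 7 = 18+14 = 32
ES_Task 8 = max(EF_Task 2=12, EF_Task 5=18) = 18; EF_Task 8 = 18+7 = 25
ES_Task 9 = max(EF_Task 3=12, EF_Task 4=3) = 12; EF_Task 9 = 12+7 = 19
ES_Task 10 = max(EF_Task 1=5, EF_Task 3=12, EF_Task 6=26, EF_Task 7=32, EF_Task 8=25, EF_Task 9=19) = 32; EF_Task 10 = 32+15 = 47
Expected project duration μ = 47 days. Critical path: Task 4 → Task 5 → Task 7 → Task 10.

Backward pass:
LF_Task 10 = 47; LS_Task 10 = 47−15 = 32
LF_Task 9 = LS_Task 10 = 32; LS_Task 9 = 32−7 = 25
LF_Task 8 = LS_Task 10 = 32; LS_Task 8 = 32−7 = 25
LF_Task 7 = LS_Task 10 = 32; LS_Task 7 = 32−14 = 18
LF_Task 6 = LS_Task 10 = 32; LS_Task 6 = 32−14 = 18
LF_Task 5 = min(LS_Task 7=18, LS_Task 8=25) = 18; LS_Task 5 = 18−15 = 3
LF_Task 4 = min(LS_Task 5=3, LS_Task 9=25) = 3; LS_Task 4 = 3−3 = 0
LF_Task 3 = min(LS_Task 9=25, LS_Task 10=32) = 25; LS_Task 3 = 25−12 = 13
LF_Task 2 = min(LS_Task 6=18, LS_Task 8=25) = 18; LS_Task 2 = 18−12 = 6
LF_Task 1 = LS_Task 10 = 32; LS_Task 1 = 32−5 = 27
Slack_Task 3 = LS_Task 3 − ES_Task 3 = 13 − 0 = 13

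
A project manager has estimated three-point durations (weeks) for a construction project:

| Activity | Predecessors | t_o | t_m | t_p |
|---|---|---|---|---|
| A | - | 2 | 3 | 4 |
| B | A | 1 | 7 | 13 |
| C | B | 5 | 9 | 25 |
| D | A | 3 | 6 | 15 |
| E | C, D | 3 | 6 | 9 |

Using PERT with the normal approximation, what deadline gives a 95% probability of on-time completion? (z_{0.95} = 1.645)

te_A = (2 + 4·3 + 4)/6 = 18/6 = 3; σ²_A = ((4−2)/6)² = 0.111
te_B = (1 + 4·7 + 13)/6 = 42/6 = 7; σ²_B = ((13−1)/6)² = 4.000
te_C = (5 + 4·9 + 25)/6 = 66/6 = 11; σ²_C = ((25−5)/6)² = 11.111
te_D = (3 + 4·6 + 15)/6 = 42/6 = 7; σ²_D = ((15−3)/6)² = 4.000
te_E = (3 + 4·6 + 9)/6 = 36/6 = 6; σ²_E = ((9−3)/6)² = 1.000

Forward pass:
ES_A = 0; EF_A = 3
ES_B = 3; EF_B = 3+7 = 10
ES_C = 10; EF_C = 10+11 = 21
ES_D = 3; EF_D = 3+7 = 10
ES_E = max(EF_C=21, EF_D=10) = 21; EF_E = 21+6 = 27
Expected project duration μ = 27 weeks. Critical path: A → B → C → E.

Variance along critical path = 0.111 + 4.000 + 11.111 + 1.000 = 16.222; σ = 4.028 weeks.
D = μ + z·σ = 27 + 1.645·4.028 = 33.6 weeks

33.6 weeks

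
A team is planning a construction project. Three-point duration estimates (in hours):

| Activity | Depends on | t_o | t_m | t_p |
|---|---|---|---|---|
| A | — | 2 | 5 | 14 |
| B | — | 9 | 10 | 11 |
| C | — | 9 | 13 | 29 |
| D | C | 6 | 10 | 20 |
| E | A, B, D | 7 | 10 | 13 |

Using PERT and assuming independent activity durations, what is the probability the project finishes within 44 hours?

0.972

te_A = (2 + 4·5 + 14)/6 = 36/6 = 6; σ²_A = ((14−2)/6)² = 4.000
te_B = (9 + 4·10 + 11)/6 = 60/6 = 10; σ²_B = ((11−9)/6)² = 0.111
te_C = (9 + 4·13 + 29)/6 = 90/6 = 15; σ²_C = ((29−9)/6)² = 11.111
te_D = (6 + 4·10 + 20)/6 = 66/6 = 11; σ²_D = ((20−6)/6)² = 5.444
te_E = (7 + 4·10 + 13)/6 = 60/6 = 10; σ²_E = ((13−7)/6)² = 1.000

Forward pass:
ES_A = 0; EF_A = 6
ES_B = 0; EF_B = 10
ES_C = 0; EF_C = 15
ES_D = 15; EF_D = 15+11 = 26
ES_E = max(EF_A=6, EF_B=10, EF_D=26) = 26; EF_E = 26+10 = 36
Expected project duration μ = 36 hours. Critical path: C → D → E.

Variance along critical path = 11.111 + 5.444 + 1.000 = 17.556; σ = √17.556 = 4.190 hours.
Z = (44 − 36) / 4.190 = 1.909
P(T ≤ 44) = Φ(1.909) ≈ 0.972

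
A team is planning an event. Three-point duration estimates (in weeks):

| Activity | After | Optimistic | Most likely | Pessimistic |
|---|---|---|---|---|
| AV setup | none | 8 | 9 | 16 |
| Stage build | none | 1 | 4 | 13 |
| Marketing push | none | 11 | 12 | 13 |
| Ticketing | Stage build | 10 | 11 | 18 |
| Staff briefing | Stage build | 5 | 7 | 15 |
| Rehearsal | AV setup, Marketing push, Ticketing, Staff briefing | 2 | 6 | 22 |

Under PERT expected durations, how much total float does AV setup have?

7 weeks

te_AV setup = (8 + 4·9 + 16)/6 = 60/6 = 10
te_Stage build = (1 + 4·4 + 13)/6 = 30/6 = 5
te_Marketing push = (11 + 4·12 + 13)/6 = 72/6 = 12
te_Ticketing = (10 + 4·11 + 18)/6 = 72/6 = 12
te_Staff briefing = (5 + 4·7 + 15)/6 = 48/6 = 8
te_Rehearsal = (2 + 4·6 + 22)/6 = 48/6 = 8

Forward pass:
ES_AV setup = 0; EF_AV setup = 10
ES_Stage build = 0; EF_Stage build = 5
ES_Marketing push = 0; EF_Marketing push = 12
ES_Ticketing = 5; EF_Ticketing = 5+12 = 17
ES_Staff briefing = 5; EF_Staff briefing = 5+8 = 13
ES_Rehearsal = max(EF_AV setup=10, EF_Marketing push=12, EF_Ticketing=17, EF_Staff briefing=13) = 17; EF_Rehearsal = 17+8 = 25
Expected project duration μ = 25 weeks. Critical path: Stage build → Ticketing → Rehearsal.

Backward pass:
LF_Rehearsal = 25; LS_Rehearsal = 25−8 = 17
LF_Staff briefing = LS_Rehearsal = 17; LS_Staff briefing = 17−8 = 9
LF_Ticketing = LS_Rehearsal = 17; LS_Ticketing = 17−12 = 5
LF_Marketing push = LS_Rehearsal = 17; LS_Marketing push = 17−12 = 5
LF_Stage build = min(LS_Ticketing=5, LS_Staff briefing=9) = 5; LS_Stage build = 5−5 = 0
LF_AV setup = LS_Rehearsal = 17; LS_AV setup = 17−10 = 7
Slack_AV setup = LS_AV setup − ES_AV setup = 7 − 0 = 7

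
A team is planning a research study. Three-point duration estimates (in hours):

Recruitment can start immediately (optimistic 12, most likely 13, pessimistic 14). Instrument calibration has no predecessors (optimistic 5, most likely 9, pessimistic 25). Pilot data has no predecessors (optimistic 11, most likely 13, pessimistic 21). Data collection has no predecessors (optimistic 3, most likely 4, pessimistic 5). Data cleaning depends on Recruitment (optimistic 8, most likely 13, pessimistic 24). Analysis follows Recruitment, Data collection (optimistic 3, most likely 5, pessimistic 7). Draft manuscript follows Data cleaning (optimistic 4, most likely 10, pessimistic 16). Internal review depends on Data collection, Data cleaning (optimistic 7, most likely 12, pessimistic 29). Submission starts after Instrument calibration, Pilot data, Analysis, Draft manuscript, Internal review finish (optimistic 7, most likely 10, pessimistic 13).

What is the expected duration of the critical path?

51 hours

te_Recruitment = (12 + 4·13 + 14)/6 = 78/6 = 13
te_Instrument calibration = (5 + 4·9 + 25)/6 = 66/6 = 11
te_Pilot data = (11 + 4·13 + 21)/6 = 84/6 = 14
te_Data collection = (3 + 4·4 + 5)/6 = 24/6 = 4
te_Data cleaning = (8 + 4·13 + 24)/6 = 84/6 = 14
te_Analysis = (3 + 4·5 + 7)/6 = 30/6 = 5
te_Draft manuscript = (4 + 4·10 + 16)/6 = 60/6 = 10
te_Internal review = (7 + 4·12 + 29)/6 = 84/6 = 14
te_Submission = (7 + 4·10 + 13)/6 = 60/6 = 10

Forward pass:
ES_Recruitment = 0; EF_Recruitment = 13
ES_Instrument calibration = 0; EF_Instrument calibration = 11
ES_Pilot data = 0; EF_Pilot data = 14
ES_Data collection = 0; EF_Data collection = 4
ES_Data cleaning = 13; EF_Data cleaning = 13+14 = 27
ES_Analysis = max(EF_Recruitment=13, EF_Data collection=4) = 13; EF_Analysis = 13+5 = 18
ES_Draft manuscript = 27; EF_Draft manuscript = 27+10 = 37
ES_Internal review = max(EF_Data collection=4, EF_Data cleaning=27) = 27; EF_Internal review = 27+14 = 41
ES_Submission = max(EF_Instrument calibration=11, EF_Pilot data=14, EF_Analysis=18, EF_Draft manuscript=37, EF_Internal review=41) = 41; EF_Submission = 41+10 = 51
Expected project duration μ = 51 hours. Critical path: Recruitment → Data cleaning → Internal review → Submission.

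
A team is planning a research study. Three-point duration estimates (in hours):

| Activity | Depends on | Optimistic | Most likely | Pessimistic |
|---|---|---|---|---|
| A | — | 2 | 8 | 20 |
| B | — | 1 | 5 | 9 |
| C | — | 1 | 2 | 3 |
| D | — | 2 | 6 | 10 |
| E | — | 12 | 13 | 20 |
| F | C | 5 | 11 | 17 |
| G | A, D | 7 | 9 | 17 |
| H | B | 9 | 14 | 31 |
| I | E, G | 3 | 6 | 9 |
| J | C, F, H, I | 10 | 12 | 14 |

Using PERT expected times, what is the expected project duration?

te_A = (2 + 4·8 + 20)/6 = 54/6 = 9
te_B = (1 + 4·5 + 9)/6 = 30/6 = 5
te_C = (1 + 4·2 + 3)/6 = 12/6 = 2
te_D = (2 + 4·6 + 10)/6 = 36/6 = 6
te_E = (12 + 4·13 + 20)/6 = 84/6 = 14
te_F = (5 + 4·11 + 17)/6 = 66/6 = 11
te_G = (7 + 4·9 + 17)/6 = 60/6 = 10
te_H = (9 + 4·14 + 31)/6 = 96/6 = 16
te_I = (3 + 4·6 + 9)/6 = 36/6 = 6
te_J = (10 + 4·12 + 14)/6 = 72/6 = 12

Forward pass:
ES_A = 0; EF_A = 9
ES_B = 0; EF_B = 5
ES_C = 0; EF_C = 2
ES_D = 0; EF_D = 6
ES_E = 0; EF_E = 14
ES_F = 2; EF_F = 2+11 = 13
ES_G = max(EF_A=9, EF_D=6) = 9; EF_G = 9+10 = 19
ES_H = 5; EF_H = 5+16 = 21
ES_I = max(EF_E=14, EF_G=19) = 19; EF_I = 19+6 = 25
ES_J = max(EF_C=2, EF_F=13, EF_H=21, EF_I=25) = 25; EF_J = 25+12 = 37
Expected project duration μ = 37 hours. Critical path: A → G → I → J.

37 hours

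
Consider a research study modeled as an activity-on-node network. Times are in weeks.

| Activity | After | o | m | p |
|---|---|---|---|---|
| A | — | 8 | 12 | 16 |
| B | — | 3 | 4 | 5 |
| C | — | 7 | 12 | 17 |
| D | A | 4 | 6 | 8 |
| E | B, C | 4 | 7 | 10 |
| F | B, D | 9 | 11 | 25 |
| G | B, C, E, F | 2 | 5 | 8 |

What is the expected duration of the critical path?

te_A = (8 + 4·12 + 16)/6 = 72/6 = 12
te_B = (3 + 4·4 + 5)/6 = 24/6 = 4
te_C = (7 + 4·12 + 17)/6 = 72/6 = 12
te_D = (4 + 4·6 + 8)/6 = 36/6 = 6
te_E = (4 + 4·7 + 10)/6 = 42/6 = 7
te_F = (9 + 4·11 + 25)/6 = 78/6 = 13
te_G = (2 + 4·5 + 8)/6 = 30/6 = 5

Forward pass:
ES_A = 0; EF_A = 12
ES_B = 0; EF_B = 4
ES_C = 0; EF_C = 12
ES_D = 12; EF_D = 12+6 = 18
ES_E = max(EF_B=4, EF_C=12) = 12; EF_E = 12+7 = 19
ES_F = max(EF_B=4, EF_D=18) = 18; EF_F = 18+13 = 31
ES_G = max(EF_B=4, EF_C=12, EF_E=19, EF_F=31) = 31; EF_G = 31+5 = 36
Expected project duration μ = 36 weeks. Critical path: A → D → F → G.

36 weeks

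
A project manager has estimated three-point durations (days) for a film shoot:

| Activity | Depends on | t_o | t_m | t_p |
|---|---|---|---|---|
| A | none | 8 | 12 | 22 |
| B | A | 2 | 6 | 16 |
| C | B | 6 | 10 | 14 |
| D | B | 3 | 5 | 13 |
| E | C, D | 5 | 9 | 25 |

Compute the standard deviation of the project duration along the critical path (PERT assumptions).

4.88 days

te_A = (8 + 4·12 + 22)/6 = 78/6 = 13; σ²_A = ((22−8)/6)² = 5.444
te_B = (2 + 4·6 + 16)/6 = 42/6 = 7; σ²_B = ((16−2)/6)² = 5.444
te_C = (6 + 4·10 + 14)/6 = 60/6 = 10; σ²_C = ((14−6)/6)² = 1.778
te_D = (3 + 4·5 + 13)/6 = 36/6 = 6; σ²_D = ((13−3)/6)² = 2.778
te_E = (5 + 4·9 + 25)/6 = 66/6 = 11; σ²_E = ((25−5)/6)² = 11.111

Forward pass:
ES_A = 0; EF_A = 13
ES_B = 13; EF_B = 13+7 = 20
ES_C = 20; EF_C = 20+10 = 30
ES_D = 20; EF_D = 20+6 = 26
ES_E = max(EF_C=30, EF_D=26) = 30; EF_E = 30+11 = 41
Expected project duration μ = 41 days. Critical path: A → B → C → E.

Variance along critical path = 5.444 + 5.444 + 1.778 + 11.111 = 23.778
σ = √23.778 = 4.876 days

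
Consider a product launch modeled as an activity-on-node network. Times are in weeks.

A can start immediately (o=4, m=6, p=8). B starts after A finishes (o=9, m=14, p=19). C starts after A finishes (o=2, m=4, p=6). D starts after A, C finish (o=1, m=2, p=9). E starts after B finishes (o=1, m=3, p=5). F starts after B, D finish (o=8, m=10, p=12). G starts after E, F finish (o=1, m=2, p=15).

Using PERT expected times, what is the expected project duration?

34 weeks

te_A = (4 + 4·6 + 8)/6 = 36/6 = 6
te_B = (9 + 4·14 + 19)/6 = 84/6 = 14
te_C = (2 + 4·4 + 6)/6 = 24/6 = 4
te_D = (1 + 4·2 + 9)/6 = 18/6 = 3
te_E = (1 + 4·3 + 5)/6 = 18/6 = 3
te_F = (8 + 4·10 + 12)/6 = 60/6 = 10
te_G = (1 + 4·2 + 15)/6 = 24/6 = 4

Forward pass:
ES_A = 0; EF_A = 6
ES_B = 6; EF_B = 6+14 = 20
ES_C = 6; EF_C = 6+4 = 10
ES_D = max(EF_A=6, EF_C=10) = 10; EF_D = 10+3 = 13
ES_E = 20; EF_E = 20+3 = 23
ES_F = max(EF_B=20, EF_D=13) = 20; EF_F = 20+10 = 30
ES_G = max(EF_E=23, EF_F=30) = 30; EF_G = 30+4 = 34
Expected project duration μ = 34 weeks. Critical path: A → B → F → G.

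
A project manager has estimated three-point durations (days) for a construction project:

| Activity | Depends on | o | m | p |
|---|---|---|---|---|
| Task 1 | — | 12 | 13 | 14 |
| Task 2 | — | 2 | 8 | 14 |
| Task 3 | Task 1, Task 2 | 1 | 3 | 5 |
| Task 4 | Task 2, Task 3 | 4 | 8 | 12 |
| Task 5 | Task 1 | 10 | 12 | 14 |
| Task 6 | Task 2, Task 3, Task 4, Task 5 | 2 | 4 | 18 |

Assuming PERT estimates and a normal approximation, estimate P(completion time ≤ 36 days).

0.965

te_Task 1 = (12 + 4·13 + 14)/6 = 78/6 = 13; σ²_Task 1 = ((14−12)/6)² = 0.111
te_Task 2 = (2 + 4·8 + 14)/6 = 48/6 = 8; σ²_Task 2 = ((14−2)/6)² = 4.000
te_Task 3 = (1 + 4·3 + 5)/6 = 18/6 = 3; σ²_Task 3 = ((5−1)/6)² = 0.444
te_Task 4 = (4 + 4·8 + 12)/6 = 48/6 = 8; σ²_Task 4 = ((12−4)/6)² = 1.778
te_Task 5 = (10 + 4·12 + 14)/6 = 72/6 = 12; σ²_Task 5 = ((14−10)/6)² = 0.444
te_Task 6 = (2 + 4·4 + 18)/6 = 36/6 = 6; σ²_Task 6 = ((18−2)/6)² = 7.111

Forward pass:
ES_Task 1 = 0; EF_Task 1 = 13
ES_Task 2 = 0; EF_Task 2 = 8
ES_Task 3 = max(EF_Task 1=13, EF_Task 2=8) = 13; EF_Task 3 = 13+3 = 16
ES_Task 4 = max(EF_Task 2=8, EF_Task 3=16) = 16; EF_Task 4 = 16+8 = 24
ES_Task 5 = 13; EF_Task 5 = 13+12 = 25
ES_Task 6 = max(EF_Task 2=8, EF_Task 3=16, EF_Task 4=24, EF_Task 5=25) = 25; EF_Task 6 = 25+6 = 31
Expected project duration μ = 31 days. Critical path: Task 1 → Task 5 → Task 6.

Variance along critical path = 0.111 + 0.444 + 7.111 = 7.667; σ = √7.667 = 2.769 days.
Z = (36 − 31) / 2.769 = 1.806
P(T ≤ 36) = Φ(1.806) ≈ 0.965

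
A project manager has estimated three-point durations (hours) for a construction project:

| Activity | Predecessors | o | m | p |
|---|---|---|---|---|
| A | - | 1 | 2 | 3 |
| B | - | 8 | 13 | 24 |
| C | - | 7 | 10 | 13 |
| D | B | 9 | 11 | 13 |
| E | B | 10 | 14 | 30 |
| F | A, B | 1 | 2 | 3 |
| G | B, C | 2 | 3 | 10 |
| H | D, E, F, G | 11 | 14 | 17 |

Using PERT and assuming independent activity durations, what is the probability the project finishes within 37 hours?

0.055

te_A = (1 + 4·2 + 3)/6 = 12/6 = 2; σ²_A = ((3−1)/6)² = 0.111
te_B = (8 + 4·13 + 24)/6 = 84/6 = 14; σ²_B = ((24−8)/6)² = 7.111
te_C = (7 + 4·10 + 13)/6 = 60/6 = 10; σ²_C = ((13−7)/6)² = 1.000
te_D = (9 + 4·11 + 13)/6 = 66/6 = 11; σ²_D = ((13−9)/6)² = 0.444
te_E = (10 + 4·14 + 30)/6 = 96/6 = 16; σ²_E = ((30−10)/6)² = 11.111
te_F = (1 + 4·2 + 3)/6 = 12/6 = 2; σ²_F = ((3−1)/6)² = 0.111
te_G = (2 + 4·3 + 10)/6 = 24/6 = 4; σ²_G = ((10−2)/6)² = 1.778
te_H = (11 + 4·14 + 17)/6 = 84/6 = 14; σ²_H = ((17−11)/6)² = 1.000

Forward pass:
ES_A = 0; EF_A = 2
ES_B = 0; EF_B = 14
ES_C = 0; EF_C = 10
ES_D = 14; EF_D = 14+11 = 25
ES_E = 14; EF_E = 14+16 = 30
ES_F = max(EF_A=2, EF_B=14) = 14; EF_F = 14+2 = 16
ES_G = max(EF_B=14, EF_C=10) = 14; EF_G = 14+4 = 18
ES_H = max(EF_D=25, EF_E=30, EF_F=16, EF_G=18) = 30; EF_H = 30+14 = 44
Expected project duration μ = 44 hours. Critical path: B → E → H.

Variance along critical path = 7.111 + 11.111 + 1.000 = 19.222; σ = √19.222 = 4.384 hours.
Z = (37 − 44) / 4.384 = -1.597
P(T ≤ 37) = Φ(-1.597) ≈ 0.055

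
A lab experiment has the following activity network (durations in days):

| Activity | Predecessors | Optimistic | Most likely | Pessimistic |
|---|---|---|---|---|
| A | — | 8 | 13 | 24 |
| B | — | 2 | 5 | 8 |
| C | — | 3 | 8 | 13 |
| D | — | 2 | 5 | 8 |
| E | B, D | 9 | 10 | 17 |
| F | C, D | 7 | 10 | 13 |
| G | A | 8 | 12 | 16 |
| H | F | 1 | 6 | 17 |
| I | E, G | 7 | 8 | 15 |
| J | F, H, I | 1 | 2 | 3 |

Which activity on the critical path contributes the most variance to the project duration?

te_A = (8 + 4·13 + 24)/6 = 84/6 = 14; σ²_A = ((24−8)/6)² = 7.111
te_B = (2 + 4·5 + 8)/6 = 30/6 = 5; σ²_B = ((8−2)/6)² = 1.000
te_C = (3 + 4·8 + 13)/6 = 48/6 = 8; σ²_C = ((13−3)/6)² = 2.778
te_D = (2 + 4·5 + 8)/6 = 30/6 = 5; σ²_D = ((8−2)/6)² = 1.000
te_E = (9 + 4·10 + 17)/6 = 66/6 = 11; σ²_E = ((17−9)/6)² = 1.778
te_F = (7 + 4·10 + 13)/6 = 60/6 = 10; σ²_F = ((13−7)/6)² = 1.000
te_G = (8 + 4·12 + 16)/6 = 72/6 = 12; σ²_G = ((16−8)/6)² = 1.778
te_H = (1 + 4·6 + 17)/6 = 42/6 = 7; σ²_H = ((17−1)/6)² = 7.111
te_I = (7 + 4·8 + 15)/6 = 54/6 = 9; σ²_I = ((15−7)/6)² = 1.778
te_J = (1 + 4·2 + 3)/6 = 12/6 = 2; σ²_J = ((3−1)/6)² = 0.111

Forward pass:
ES_A = 0; EF_A = 14
ES_B = 0; EF_B = 5
ES_C = 0; EF_C = 8
ES_D = 0; EF_D = 5
ES_E = max(EF_B=5, EF_D=5) = 5; EF_E = 5+11 = 16
ES_F = max(EF_C=8, EF_D=5) = 8; EF_F = 8+10 = 18
ES_G = 14; EF_G = 14+12 = 26
ES_H = 18; EF_H = 18+7 = 25
ES_I = max(EF_E=16, EF_G=26) = 26; EF_I = 26+9 = 35
ES_J = max(EF_F=18, EF_H=25, EF_I=35) = 35; EF_J = 35+2 = 37
Expected project duration μ = 37 days. Critical path: A → G → I → J.

Variances on critical path: σ²_A=7.111, σ²_G=1.778, σ²_I=1.778, σ²_J=0.111.
Largest is σ²_A = 7.111.

A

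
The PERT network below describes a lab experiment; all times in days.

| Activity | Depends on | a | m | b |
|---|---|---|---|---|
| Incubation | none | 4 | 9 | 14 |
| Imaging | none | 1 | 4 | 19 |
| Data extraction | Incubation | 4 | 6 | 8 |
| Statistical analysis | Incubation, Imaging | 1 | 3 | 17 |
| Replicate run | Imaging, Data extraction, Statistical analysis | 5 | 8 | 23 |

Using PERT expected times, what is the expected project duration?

te_Incubation = (4 + 4·9 + 14)/6 = 54/6 = 9
te_Imaging = (1 + 4·4 + 19)/6 = 36/6 = 6
te_Data extraction = (4 + 4·6 + 8)/6 = 36/6 = 6
te_Statistical analysis = (1 + 4·3 + 17)/6 = 30/6 = 5
te_Replicate run = (5 + 4·8 + 23)/6 = 60/6 = 10

Forward pass:
ES_Incubation = 0; EF_Incubation = 9
ES_Imaging = 0; EF_Imaging = 6
ES_Data extraction = 9; EF_Data extraction = 9+6 = 15
ES_Statistical analysis = max(EF_Incubation=9, EF_Imaging=6) = 9; EF_Statistical analysis = 9+5 = 14
ES_Replicate run = max(EF_Imaging=6, EF_Data extraction=15, EF_Statistical analysis=14) = 15; EF_Replicate run = 15+10 = 25
Expected project duration μ = 25 days. Critical path: Incubation → Data extraction → Replicate run.

25 days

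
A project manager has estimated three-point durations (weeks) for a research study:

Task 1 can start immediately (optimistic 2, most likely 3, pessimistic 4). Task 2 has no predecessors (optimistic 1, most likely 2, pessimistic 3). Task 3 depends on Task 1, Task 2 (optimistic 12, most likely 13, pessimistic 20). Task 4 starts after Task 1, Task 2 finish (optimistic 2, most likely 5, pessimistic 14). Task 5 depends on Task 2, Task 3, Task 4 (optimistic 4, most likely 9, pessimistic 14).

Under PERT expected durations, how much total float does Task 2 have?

1 weeks

te_Task 1 = (2 + 4·3 + 4)/6 = 18/6 = 3
te_Task 2 = (1 + 4·2 + 3)/6 = 12/6 = 2
te_Task 3 = (12 + 4·13 + 20)/6 = 84/6 = 14
te_Task 4 = (2 + 4·5 + 14)/6 = 36/6 = 6
te_Task 5 = (4 + 4·9 + 14)/6 = 54/6 = 9

Forward pass:
ES_Task 1 = 0; EF_Task 1 = 3
ES_Task 2 = 0; EF_Task 2 = 2
ES_Task 3 = max(EF_Task 1=3, EF_Task 2=2) = 3; EF_Task 3 = 3+14 = 17
ES_Task 4 = max(EF_Task 1=3, EF_Task 2=2) = 3; EF_Task 4 = 3+6 = 9
ES_Task 5 = max(EF_Task 2=2, EF_Task 3=17, EF_Task 4=9) = 17; EF_Task 5 = 17+9 = 26
Expected project duration μ = 26 weeks. Critical path: Task 1 → Task 3 → Task 5.

Backward pass:
LF_Task 5 = 26; LS_Task 5 = 26−9 = 17
LF_Task 4 = LS_Task 5 = 17; LS_Task 4 = 17−6 = 11
LF_Task 3 = LS_Task 5 = 17; LS_Task 3 = 17−14 = 3
LF_Task 2 = min(LS_Task 3=3, LS_Task 4=11, LS_Task 5=17) = 3; LS_Task 2 = 3−2 = 1
LF_Task 1 = min(LS_Task 3=3, LS_Task 4=11) = 3; LS_Task 1 = 3−3 = 0
Slack_Task 2 = LS_Task 2 − ES_Task 2 = 1 − 0 = 1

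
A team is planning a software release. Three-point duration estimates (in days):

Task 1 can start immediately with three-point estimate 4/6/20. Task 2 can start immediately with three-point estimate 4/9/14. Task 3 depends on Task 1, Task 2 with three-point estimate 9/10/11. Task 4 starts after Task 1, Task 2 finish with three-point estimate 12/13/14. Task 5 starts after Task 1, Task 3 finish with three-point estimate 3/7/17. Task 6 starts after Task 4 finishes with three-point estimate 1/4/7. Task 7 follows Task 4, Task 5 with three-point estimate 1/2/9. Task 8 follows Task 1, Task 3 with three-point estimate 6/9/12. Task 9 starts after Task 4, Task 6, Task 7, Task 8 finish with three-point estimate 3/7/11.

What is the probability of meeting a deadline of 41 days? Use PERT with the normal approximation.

te_Task 1 = (4 + 4·6 + 20)/6 = 48/6 = 8; σ²_Task 1 = ((20−4)/6)² = 7.111
te_Task 2 = (4 + 4·9 + 14)/6 = 54/6 = 9; σ²_Task 2 = ((14−4)/6)² = 2.778
te_Task 3 = (9 + 4·10 + 11)/6 = 60/6 = 10; σ²_Task 3 = ((11−9)/6)² = 0.111
te_Task 4 = (12 + 4·13 + 14)/6 = 78/6 = 13; σ²_Task 4 = ((14−12)/6)² = 0.111
te_Task 5 = (3 + 4·7 + 17)/6 = 48/6 = 8; σ²_Task 5 = ((17−3)/6)² = 5.444
te_Task 6 = (1 + 4·4 + 7)/6 = 24/6 = 4; σ²_Task 6 = ((7−1)/6)² = 1.000
te_Task 7 = (1 + 4·2 + 9)/6 = 18/6 = 3; σ²_Task 7 = ((9−1)/6)² = 1.778
te_Task 8 = (6 + 4·9 + 12)/6 = 54/6 = 9; σ²_Task 8 = ((12−6)/6)² = 1.000
te_Task 9 = (3 + 4·7 + 11)/6 = 42/6 = 7; σ²_Task 9 = ((11−3)/6)² = 1.778

Forward pass:
ES_Task 1 = 0; EF_Task 1 = 8
ES_Task 2 = 0; EF_Task 2 = 9
ES_Task 3 = max(EF_Task 1=8, EF_Task 2=9) = 9; EF_Task 3 = 9+10 = 19
ES_Task 4 = max(EF_Task 1=8, EF_Task 2=9) = 9; EF_Task 4 = 9+13 = 22
ES_Task 5 = max(EF_Task 1=8, EF_Task 3=19) = 19; EF_Task 5 = 19+8 = 27
ES_Task 6 = 22; EF_Task 6 = 22+4 = 26
ES_Task 7 = max(EF_Task 4=22, EF_Task 5=27) = 27; EF_Task 7 = 27+3 = 30
ES_Task 8 = max(EF_Task 1=8, EF_Task 3=19) = 19; EF_Task 8 = 19+9 = 28
ES_Task 9 = max(EF_Task 4=22, EF_Task 6=26, EF_Task 7=30, EF_Task 8=28) = 30; EF_Task 9 = 30+7 = 37
Expected project duration μ = 37 days. Critical path: Task 2 → Task 3 → Task 5 → Task 7 → Task 9.

Variance along critical path = 2.778 + 0.111 + 5.444 + 1.778 + 1.778 = 11.889; σ = √11.889 = 3.448 days.
Z = (41 − 37) / 3.448 = 1.160
P(T ≤ 41) = Φ(1.160) ≈ 0.877

0.877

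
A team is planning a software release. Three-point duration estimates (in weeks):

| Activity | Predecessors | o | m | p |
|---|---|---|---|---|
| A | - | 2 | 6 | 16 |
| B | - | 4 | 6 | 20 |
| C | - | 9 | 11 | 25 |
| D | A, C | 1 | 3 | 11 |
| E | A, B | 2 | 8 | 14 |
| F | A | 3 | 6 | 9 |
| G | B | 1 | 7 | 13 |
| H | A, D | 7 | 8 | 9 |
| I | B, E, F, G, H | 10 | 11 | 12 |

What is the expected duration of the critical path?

te_A = (2 + 4·6 + 16)/6 = 42/6 = 7
te_B = (4 + 4·6 + 20)/6 = 48/6 = 8
te_C = (9 + 4·11 + 25)/6 = 78/6 = 13
te_D = (1 + 4·3 + 11)/6 = 24/6 = 4
te_E = (2 + 4·8 + 14)/6 = 48/6 = 8
te_F = (3 + 4·6 + 9)/6 = 36/6 = 6
te_G = (1 + 4·7 + 13)/6 = 42/6 = 7
te_H = (7 + 4·8 + 9)/6 = 48/6 = 8
te_I = (10 + 4·11 + 12)/6 = 66/6 = 11

Forward pass:
ES_A = 0; EF_A = 7
ES_B = 0; EF_B = 8
ES_C = 0; EF_C = 13
ES_D = max(EF_A=7, EF_C=13) = 13; EF_D = 13+4 = 17
ES_E = max(EF_A=7, EF_B=8) = 8; EF_E = 8+8 = 16
ES_F = 7; EF_F = 7+6 = 13
ES_G = 8; EF_G = 8+7 = 15
ES_H = max(EF_A=7, EF_D=17) = 17; EF_H = 17+8 = 25
ES_I = max(EF_B=8, EF_E=16, EF_F=13, EF_G=15, EF_H=25) = 25; EF_I = 25+11 = 36
Expected project duration μ = 36 weeks. Critical path: C → D → H → I.

36 weeks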